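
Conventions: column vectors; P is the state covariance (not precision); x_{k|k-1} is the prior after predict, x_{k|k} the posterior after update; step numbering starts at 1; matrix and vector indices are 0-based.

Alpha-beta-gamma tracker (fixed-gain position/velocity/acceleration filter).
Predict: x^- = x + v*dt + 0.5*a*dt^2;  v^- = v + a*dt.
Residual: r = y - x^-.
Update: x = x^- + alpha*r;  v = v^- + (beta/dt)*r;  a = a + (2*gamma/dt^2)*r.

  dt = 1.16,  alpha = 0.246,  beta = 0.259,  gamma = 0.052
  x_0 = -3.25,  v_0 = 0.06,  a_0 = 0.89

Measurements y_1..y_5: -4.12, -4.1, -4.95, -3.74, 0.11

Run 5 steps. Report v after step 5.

v_post = 0.5707

step 1: x_pred=-2.5816  r=-1.5384  x^+=-2.9601  v^+=0.7489  a^+=0.7711
step 2: x_pred=-1.5725  r=-2.5275  x^+=-2.1943  v^+=1.0791  a^+=0.5758
step 3: x_pred=-0.5552  r=-4.3948  x^+=-1.6363  v^+=0.7657  a^+=0.2361
step 4: x_pred=-0.5893  r=-3.1507  x^+=-1.3644  v^+=0.3361  a^+=-0.0074
step 5: x_pred=-0.9795  r=1.0895  x^+=-0.7115  v^+=0.5707  a^+=0.0768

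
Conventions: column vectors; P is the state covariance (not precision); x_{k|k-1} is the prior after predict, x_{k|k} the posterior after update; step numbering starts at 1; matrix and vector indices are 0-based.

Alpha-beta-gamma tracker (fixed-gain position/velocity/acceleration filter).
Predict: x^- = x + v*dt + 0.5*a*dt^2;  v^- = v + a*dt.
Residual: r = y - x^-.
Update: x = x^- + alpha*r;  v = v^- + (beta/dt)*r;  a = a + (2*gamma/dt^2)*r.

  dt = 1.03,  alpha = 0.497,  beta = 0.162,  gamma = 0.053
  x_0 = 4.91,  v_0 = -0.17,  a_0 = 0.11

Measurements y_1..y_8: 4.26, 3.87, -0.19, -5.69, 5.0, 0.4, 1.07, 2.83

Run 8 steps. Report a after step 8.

a_post = 0.9074

step 1: x_pred=4.7932  r=-0.5332  x^+=4.5282  v^+=-0.1406  a^+=0.0567
step 2: x_pred=4.4135  r=-0.5435  x^+=4.1434  v^+=-0.1676  a^+=0.0024
step 3: x_pred=3.9720  r=-4.1620  x^+=1.9035  v^+=-0.8198  a^+=-0.4134
step 4: x_pred=0.8398  r=-6.5298  x^+=-2.4055  v^+=-2.2726  a^+=-1.0659
step 5: x_pred=-5.3117  r=10.3117  x^+=-0.1868  v^+=-1.7486  a^+=-0.0356
step 6: x_pred=-2.0067  r=2.4067  x^+=-0.8106  v^+=-1.4067  a^+=0.2049
step 7: x_pred=-2.1508  r=3.2208  x^+=-0.5501  v^+=-0.6891  a^+=0.5267
step 8: x_pred=-0.9805  r=3.8105  x^+=0.9133  v^+=0.4527  a^+=0.9074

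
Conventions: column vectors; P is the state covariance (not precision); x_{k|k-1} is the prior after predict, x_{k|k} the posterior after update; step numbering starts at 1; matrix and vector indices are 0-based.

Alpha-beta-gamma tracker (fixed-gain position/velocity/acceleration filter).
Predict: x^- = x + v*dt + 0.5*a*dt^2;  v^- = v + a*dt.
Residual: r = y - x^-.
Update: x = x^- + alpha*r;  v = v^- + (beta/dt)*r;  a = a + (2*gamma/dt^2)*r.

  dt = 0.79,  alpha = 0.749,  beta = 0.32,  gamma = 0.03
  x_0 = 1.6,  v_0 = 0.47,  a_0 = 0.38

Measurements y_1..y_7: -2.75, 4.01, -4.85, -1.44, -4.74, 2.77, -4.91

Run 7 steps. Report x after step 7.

step 1: x_pred=2.0899  r=-4.8399  x^+=-1.5352  v^+=-1.1903  a^+=-0.0853
step 2: x_pred=-2.5021  r=6.5121  x^+=2.3755  v^+=1.3802  a^+=0.5408
step 3: x_pred=3.6345  r=-8.4845  x^+=-2.7204  v^+=-1.6294  a^+=-0.2749
step 4: x_pred=-4.0934  r=2.6534  x^+=-2.1060  v^+=-0.7718  a^+=-0.0198
step 5: x_pred=-2.7219  r=-2.0181  x^+=-4.2335  v^+=-1.6049  a^+=-0.2138
step 6: x_pred=-5.5681  r=8.3381  x^+=0.6771  v^+=1.6036  a^+=0.5878
step 7: x_pred=2.1274  r=-7.0374  x^+=-3.1436  v^+=-0.7827  a^+=-0.0888

x_post = -3.1436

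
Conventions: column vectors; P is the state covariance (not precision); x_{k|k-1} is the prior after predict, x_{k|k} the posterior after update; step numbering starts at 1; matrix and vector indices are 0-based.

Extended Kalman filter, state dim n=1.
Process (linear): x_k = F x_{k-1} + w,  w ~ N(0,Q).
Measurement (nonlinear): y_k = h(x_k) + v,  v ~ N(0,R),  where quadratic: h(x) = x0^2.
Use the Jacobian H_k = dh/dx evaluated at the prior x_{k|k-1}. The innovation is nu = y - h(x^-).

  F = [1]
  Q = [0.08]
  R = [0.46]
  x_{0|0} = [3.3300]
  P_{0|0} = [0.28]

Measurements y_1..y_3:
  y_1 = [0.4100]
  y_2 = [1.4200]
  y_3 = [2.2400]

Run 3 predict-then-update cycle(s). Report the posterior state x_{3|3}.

x_post = [1.4735]

step 1: x^-=[3.3300]  P^-=[0.3600]  H_jac=[6.6600]  S=[16.4280]  K=[0.1459]  nu=[-10.6789]  x^+=[1.7715]  P^+=[0.0101]
step 2: x^-=[1.7715]  P^-=[0.0901]  H_jac=[3.5429]  S=[1.5907]  K=[0.2006]  nu=[-1.7181]  x^+=[1.4268]  P^+=[0.0260]
step 3: x^-=[1.4268]  P^-=[0.1060]  H_jac=[2.8535]  S=[1.3235]  K=[0.2286]  nu=[0.2044]  x^+=[1.4735]  P^+=[0.0369]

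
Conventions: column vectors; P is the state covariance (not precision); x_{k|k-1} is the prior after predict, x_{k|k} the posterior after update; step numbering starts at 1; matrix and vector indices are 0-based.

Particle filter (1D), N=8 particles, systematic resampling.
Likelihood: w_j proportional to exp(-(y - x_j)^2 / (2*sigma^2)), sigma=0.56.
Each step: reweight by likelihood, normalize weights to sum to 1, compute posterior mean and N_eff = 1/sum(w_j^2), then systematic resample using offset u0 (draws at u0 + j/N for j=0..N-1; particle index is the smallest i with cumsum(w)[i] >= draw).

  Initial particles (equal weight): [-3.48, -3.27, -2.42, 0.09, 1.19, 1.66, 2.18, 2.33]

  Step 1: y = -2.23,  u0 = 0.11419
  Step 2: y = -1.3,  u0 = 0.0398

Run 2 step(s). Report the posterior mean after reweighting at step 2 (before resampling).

post_mean = -2.4218

step 1: w=[0.0687, 0.1479, 0.7832, 0.0002, 0.0000, 0.0000, 0.0000, 0.0000]  mean=-2.6181  Neff=1.5623  idx=[1, 2, 2, 2, 2, 2, 2, 2]
step 2: w=[0.0022, 0.1425, 0.1425, 0.1425, 0.1425, 0.1425, 0.1425, 0.1425]  mean=-2.4218  Neff=7.0302  idx=[1, 2, 3, 3, 4, 5, 6, 7]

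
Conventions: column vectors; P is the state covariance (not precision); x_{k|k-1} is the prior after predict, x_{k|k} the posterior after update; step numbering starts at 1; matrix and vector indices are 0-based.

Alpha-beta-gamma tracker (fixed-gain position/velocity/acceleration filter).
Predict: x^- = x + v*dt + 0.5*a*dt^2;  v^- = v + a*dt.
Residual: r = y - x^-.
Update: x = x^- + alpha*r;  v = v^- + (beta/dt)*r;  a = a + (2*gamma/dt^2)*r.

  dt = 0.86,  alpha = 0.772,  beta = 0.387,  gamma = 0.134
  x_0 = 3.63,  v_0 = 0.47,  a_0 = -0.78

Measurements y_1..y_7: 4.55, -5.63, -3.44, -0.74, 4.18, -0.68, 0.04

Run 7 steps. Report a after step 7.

step 1: x_pred=3.7458  r=0.8042  x^+=4.3666  v^+=0.1611  a^+=-0.4886
step 2: x_pred=4.3245  r=-9.9545  x^+=-3.3604  v^+=-4.7386  a^+=-4.0957
step 3: x_pred=-8.9501  r=5.5101  x^+=-4.6963  v^+=-5.7813  a^+=-2.0990
step 4: x_pred=-10.4445  r=9.7045  x^+=-2.9526  v^+=-3.2195  a^+=1.4175
step 5: x_pred=-5.1972  r=9.3772  x^+=2.0420  v^+=2.2193  a^+=4.8154
step 6: x_pred=5.7313  r=-6.4113  x^+=0.7818  v^+=3.4754  a^+=2.4922
step 7: x_pred=4.6922  r=-4.6522  x^+=1.1007  v^+=3.5252  a^+=0.8064

a_post = 0.8064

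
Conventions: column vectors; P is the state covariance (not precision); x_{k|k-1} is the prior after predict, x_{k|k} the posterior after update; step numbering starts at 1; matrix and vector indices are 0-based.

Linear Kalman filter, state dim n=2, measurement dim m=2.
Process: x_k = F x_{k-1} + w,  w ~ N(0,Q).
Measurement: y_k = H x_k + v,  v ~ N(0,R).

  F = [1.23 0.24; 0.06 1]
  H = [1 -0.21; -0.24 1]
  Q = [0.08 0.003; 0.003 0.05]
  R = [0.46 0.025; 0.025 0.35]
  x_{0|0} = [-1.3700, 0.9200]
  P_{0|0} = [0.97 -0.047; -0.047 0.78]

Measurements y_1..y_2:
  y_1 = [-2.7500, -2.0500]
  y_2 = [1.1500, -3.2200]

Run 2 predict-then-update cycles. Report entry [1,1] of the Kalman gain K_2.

K[1,1] = 0.4502

step 1: x^-=[-1.4643, 0.8378]  P^-=[1.5647 0.2033; 0.2033 0.8279]  S=[1.9758 -0.3108; -0.3108 1.1704]  K=[0.7797 0.0599; 0.1248 0.6988]  nu=[-1.1098, -3.2392]  x^+=[-2.5238, -1.5643]  P^+=[0.3882 0.1336; 0.1336 0.2798]
step 2: x^-=[-3.4796, -1.7157]  P^-=[0.7624 0.2651; 0.2651 0.3472]  S=[1.1264 0.0476; 0.0476 0.6139]  K=[0.6238 0.0854; 0.1516 0.4502]  nu=[4.2693, -2.3394]  x^+=[-1.0162, -2.1216]  P^+=[0.3145 0.1210; 0.1210 0.1904]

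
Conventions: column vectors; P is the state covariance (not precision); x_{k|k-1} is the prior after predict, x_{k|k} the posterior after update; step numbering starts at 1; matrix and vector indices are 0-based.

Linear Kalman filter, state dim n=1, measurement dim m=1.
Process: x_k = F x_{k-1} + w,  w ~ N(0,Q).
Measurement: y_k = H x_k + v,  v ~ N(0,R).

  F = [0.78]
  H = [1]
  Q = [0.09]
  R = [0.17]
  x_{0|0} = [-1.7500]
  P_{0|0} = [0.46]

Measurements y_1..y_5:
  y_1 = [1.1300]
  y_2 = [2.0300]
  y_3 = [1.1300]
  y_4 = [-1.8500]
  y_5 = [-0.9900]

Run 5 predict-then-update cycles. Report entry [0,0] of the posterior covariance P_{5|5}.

step 1: x^-=[-1.3650]  P^-=[0.3699]  S=[0.5399]  K=[0.6851]  nu=[2.4950]  x^+=[0.3443]  P^+=[0.1165]
step 2: x^-=[0.2686]  P^-=[0.1609]  S=[0.3309]  K=[0.4862]  nu=[1.7614]  x^+=[1.1250]  P^+=[0.0827]
step 3: x^-=[0.8775]  P^-=[0.1403]  S=[0.3103]  K=[0.4521]  nu=[0.2525]  x^+=[0.9916]  P^+=[0.0769]
step 4: x^-=[0.7735]  P^-=[0.1368]  S=[0.3068]  K=[0.4458]  nu=[-2.6235]  x^+=[-0.3961]  P^+=[0.0758]
step 5: x^-=[-0.3090]  P^-=[0.1361]  S=[0.3061]  K=[0.4446]  nu=[-0.6810]  x^+=[-0.6118]  P^+=[0.0756]

P_post[0,0] = 0.0756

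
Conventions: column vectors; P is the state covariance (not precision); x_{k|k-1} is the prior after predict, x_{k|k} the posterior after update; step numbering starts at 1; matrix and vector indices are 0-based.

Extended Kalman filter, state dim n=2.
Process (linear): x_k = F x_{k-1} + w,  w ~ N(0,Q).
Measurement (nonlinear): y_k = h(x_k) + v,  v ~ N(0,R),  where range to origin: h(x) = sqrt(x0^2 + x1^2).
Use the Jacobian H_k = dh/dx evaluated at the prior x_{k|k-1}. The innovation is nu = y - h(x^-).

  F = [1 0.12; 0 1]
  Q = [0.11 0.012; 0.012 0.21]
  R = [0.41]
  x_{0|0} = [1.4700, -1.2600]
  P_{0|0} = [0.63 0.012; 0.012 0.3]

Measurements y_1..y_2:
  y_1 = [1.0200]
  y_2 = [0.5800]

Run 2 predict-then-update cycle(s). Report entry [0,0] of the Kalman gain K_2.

step 1: x^-=[1.3188, -1.2600]  P^-=[0.7472 0.0600; 0.0600 0.5100]  H_jac=[0.7230 -0.6908]  S=[0.9841]  K=[0.5069; -0.3139]  nu=[-0.8040]  x^+=[0.9113, -1.0076]  P^+=[0.4944 0.2166; 0.2166 0.4130]
step 2: x^-=[0.7904, -1.0076]  P^-=[0.6623 0.2782; 0.2782 0.6230]  H_jac=[0.6172 -0.7868]  S=[0.7778]  K=[0.2441; -0.4095]  nu=[-0.7006]  x^+=[0.6193, -0.7207]  P^+=[0.6159 0.3559; 0.3559 0.4926]

K[0,0] = 0.2441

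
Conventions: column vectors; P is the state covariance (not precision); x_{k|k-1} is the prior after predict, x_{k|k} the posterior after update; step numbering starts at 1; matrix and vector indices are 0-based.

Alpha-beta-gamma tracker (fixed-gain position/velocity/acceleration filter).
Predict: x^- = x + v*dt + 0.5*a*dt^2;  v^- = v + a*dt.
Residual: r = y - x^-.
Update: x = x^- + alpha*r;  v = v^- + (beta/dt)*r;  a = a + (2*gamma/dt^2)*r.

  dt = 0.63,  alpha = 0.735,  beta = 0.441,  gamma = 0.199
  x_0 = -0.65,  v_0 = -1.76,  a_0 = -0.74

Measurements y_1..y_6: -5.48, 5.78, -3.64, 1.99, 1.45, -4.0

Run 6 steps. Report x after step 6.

step 1: x_pred=-1.9057  r=-3.5743  x^+=-4.5328  v^+=-4.7282  a^+=-4.3243
step 2: x_pred=-8.3697  r=14.1497  x^+=2.0303  v^+=2.4523  a^+=9.8647
step 3: x_pred=5.5329  r=-9.1729  x^+=-1.2092  v^+=2.2460  a^+=0.6664
step 4: x_pred=0.3381  r=1.6519  x^+=1.5522  v^+=3.8222  a^+=2.3229
step 5: x_pred=4.4212  r=-2.9712  x^+=2.2374  v^+=3.2058  a^+=-0.6565
step 6: x_pred=4.1267  r=-8.1267  x^+=-1.8464  v^+=-2.8965  a^+=-8.8058

x_post = -1.8464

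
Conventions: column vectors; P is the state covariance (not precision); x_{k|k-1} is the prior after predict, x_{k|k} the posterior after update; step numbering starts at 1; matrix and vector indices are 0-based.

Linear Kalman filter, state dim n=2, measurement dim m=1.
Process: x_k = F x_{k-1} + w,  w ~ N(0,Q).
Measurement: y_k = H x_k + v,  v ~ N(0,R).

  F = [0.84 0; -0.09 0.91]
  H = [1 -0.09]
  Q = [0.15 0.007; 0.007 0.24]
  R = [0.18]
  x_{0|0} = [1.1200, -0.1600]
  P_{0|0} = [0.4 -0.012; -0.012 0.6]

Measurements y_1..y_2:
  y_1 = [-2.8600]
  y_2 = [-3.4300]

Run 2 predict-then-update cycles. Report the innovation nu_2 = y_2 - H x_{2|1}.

step 1: x^-=[0.9408, -0.2464]  P^-=[0.4322 -0.0324; -0.0324 0.7421]  S=[0.6241]  K=[0.6973; -0.1590]  nu=[-3.8230]  x^+=[-1.7249, 0.3613]  P^+=[0.1288 0.0368; 0.0368 0.7263]
step 2: x^-=[-1.4489, 0.4840]  P^-=[0.2409 0.0254; 0.0254 0.8365]  S=[0.4231]  K=[0.5640; -0.1180]  nu=[-1.9376]  x^+=[-2.5416, 0.7126]  P^+=[0.1063 0.0535; 0.0535 0.8306]

innov = [-1.9376]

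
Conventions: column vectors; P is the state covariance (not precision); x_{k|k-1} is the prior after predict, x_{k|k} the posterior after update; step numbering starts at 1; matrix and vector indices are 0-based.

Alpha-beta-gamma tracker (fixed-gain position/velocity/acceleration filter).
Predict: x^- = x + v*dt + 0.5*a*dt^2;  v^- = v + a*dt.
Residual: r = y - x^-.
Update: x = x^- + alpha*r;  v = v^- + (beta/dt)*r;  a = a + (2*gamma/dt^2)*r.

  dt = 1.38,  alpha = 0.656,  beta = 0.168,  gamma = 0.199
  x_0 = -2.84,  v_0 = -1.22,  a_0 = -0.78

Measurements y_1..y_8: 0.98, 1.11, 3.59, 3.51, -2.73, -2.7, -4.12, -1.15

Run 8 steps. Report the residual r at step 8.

step 1: x_pred=-5.2663  r=6.2463  x^+=-1.1687  v^+=-1.5360  a^+=0.5254
step 2: x_pred=-2.7881  r=3.8981  x^+=-0.2309  v^+=-0.3364  a^+=1.3401
step 3: x_pred=0.5809  r=3.0091  x^+=2.5549  v^+=1.8793  a^+=1.9689
step 4: x_pred=7.0231  r=-3.5131  x^+=4.7185  v^+=4.1687  a^+=1.2347
step 5: x_pred=11.6471  r=-14.3771  x^+=2.2157  v^+=4.1224  a^+=-1.7699
step 6: x_pred=6.2193  r=-8.9193  x^+=0.3683  v^+=0.5941  a^+=-3.6340
step 7: x_pred=-2.2721  r=-1.8479  x^+=-3.4843  v^+=-4.6457  a^+=-4.0202
step 8: x_pred=-13.7234  r=12.5734  x^+=-5.4753  v^+=-8.6629  a^+=-1.3924

resid = 12.5734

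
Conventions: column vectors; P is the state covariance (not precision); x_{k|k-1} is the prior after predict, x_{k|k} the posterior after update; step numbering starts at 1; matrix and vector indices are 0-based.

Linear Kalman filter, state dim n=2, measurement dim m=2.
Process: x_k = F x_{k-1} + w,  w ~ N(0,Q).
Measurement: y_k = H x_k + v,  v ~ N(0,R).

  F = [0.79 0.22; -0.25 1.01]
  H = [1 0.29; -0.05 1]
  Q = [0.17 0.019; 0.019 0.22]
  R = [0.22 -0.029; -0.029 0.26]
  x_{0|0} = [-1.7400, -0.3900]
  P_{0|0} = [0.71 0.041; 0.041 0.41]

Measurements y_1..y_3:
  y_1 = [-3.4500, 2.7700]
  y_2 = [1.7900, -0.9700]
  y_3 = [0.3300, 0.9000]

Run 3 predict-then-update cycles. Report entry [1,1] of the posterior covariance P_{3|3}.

step 1: x^-=[-1.4604, 0.0411]  P^-=[0.6472 0.0003; 0.0003 0.6619]  S=[0.9231 0.1309; 0.1309 0.9235]  K=[0.7207 -0.1368; 0.1088 0.7013]  nu=[-2.0015, 2.6559]  x^+=[-3.2663, 1.6858]  P^+=[0.1763 -0.0477; -0.0477 0.1768]
step 2: x^-=[-2.2095, 2.5192]  P^-=[0.2720 -0.0120; -0.0120 0.4354]  S=[0.5217 0.0719; 0.0719 0.6973]  K=[0.5273 -0.0910; 0.1349 0.6114]  nu=[3.2689, -3.5997]  x^+=[-0.1581, 0.7592]  P^+=[0.1281 -0.0326; -0.0326 0.1534]
step 3: x^-=[0.0421, 0.8064]  P^-=[0.2461 0.0036; 0.0036 0.4010]  S=[0.5019 0.0785; 0.0785 0.6612]  K=[0.5038 -0.0730; 0.1468 0.5887]  nu=[0.0540, 0.0957]  x^+=[0.0624, 0.8707]  P^+=[0.1209 -0.0275; -0.0275 0.1474]

P_post[1,1] = 0.1474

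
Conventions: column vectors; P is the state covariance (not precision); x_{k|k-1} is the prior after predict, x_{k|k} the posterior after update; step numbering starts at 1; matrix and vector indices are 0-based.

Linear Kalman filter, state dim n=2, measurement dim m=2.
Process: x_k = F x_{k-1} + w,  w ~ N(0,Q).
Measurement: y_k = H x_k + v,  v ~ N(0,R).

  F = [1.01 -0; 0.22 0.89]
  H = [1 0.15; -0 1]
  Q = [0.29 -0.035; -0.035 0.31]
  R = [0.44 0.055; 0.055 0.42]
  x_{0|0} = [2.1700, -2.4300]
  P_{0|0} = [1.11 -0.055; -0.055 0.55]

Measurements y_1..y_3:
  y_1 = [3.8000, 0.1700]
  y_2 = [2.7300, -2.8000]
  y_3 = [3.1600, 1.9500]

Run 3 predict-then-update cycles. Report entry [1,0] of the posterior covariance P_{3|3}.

P_post[1,0] = 0.0029

step 1: x^-=[2.1917, -1.6853]  P^-=[1.4223 0.1622; 0.1622 0.7778]  S=[1.9285 0.3339; 0.3339 1.1978]  K=[0.7636 -0.0774; 0.0338 0.6399]  nu=[1.8611, 1.8553]  x^+=[3.4691, -0.4351]  P^+=[0.3303 0.0095; 0.0095 0.2706]
step 2: x^-=[3.5038, 0.3760]  P^-=[0.6269 0.0469; 0.0469 0.5441]  S=[1.0932 0.1835; 0.1835 0.9641]  K=[0.5906 -0.0638; 0.0236 0.5599]  nu=[-0.8302, -3.1760]  x^+=[3.2160, -1.4217]  P^+=[0.2555 0.0057; 0.0057 0.2364]
step 3: x^-=[3.2482, -0.5578]  P^-=[0.5506 0.0269; 0.0269 0.5119]  S=[1.0102 0.1587; 0.1587 0.9319]  K=[0.5595 -0.0664; 0.0168 0.5464]  nu=[-0.0045, 2.5078]  x^+=[3.0791, 0.8125]  P^+=[0.2421 0.0029; 0.0029 0.2304]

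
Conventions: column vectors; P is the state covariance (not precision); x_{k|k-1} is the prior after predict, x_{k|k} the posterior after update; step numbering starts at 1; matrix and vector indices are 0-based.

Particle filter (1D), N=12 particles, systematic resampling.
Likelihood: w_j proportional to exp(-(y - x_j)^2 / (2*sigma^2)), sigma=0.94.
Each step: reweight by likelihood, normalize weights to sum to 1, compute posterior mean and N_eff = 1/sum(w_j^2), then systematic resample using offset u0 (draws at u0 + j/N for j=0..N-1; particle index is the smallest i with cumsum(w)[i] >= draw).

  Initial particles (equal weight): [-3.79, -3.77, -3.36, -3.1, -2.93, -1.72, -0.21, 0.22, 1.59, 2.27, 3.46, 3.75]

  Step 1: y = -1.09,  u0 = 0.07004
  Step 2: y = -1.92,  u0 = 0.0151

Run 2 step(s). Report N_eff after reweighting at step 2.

step 1: w=[0.0074, 0.0079, 0.0249, 0.0467, 0.0676, 0.3668, 0.2962, 0.1739, 0.0079, 0.0008, 0.0000, 0.0000]  mean=-1.1247  Neff=3.8452  idx=[3, 4, 5, 5, 5, 5, 6, 6, 6, 7, 7, 7]
step 2: w=[0.0794, 0.0981, 0.1708, 0.1708, 0.1708, 0.1708, 0.0334, 0.0334, 0.0334, 0.0131, 0.0131, 0.0131]  mean=-1.7209  Neff=7.3297  idx=[0, 1, 2, 2, 3, 3, 3, 4, 4, 5, 5, 8]

N_eff = 7.3297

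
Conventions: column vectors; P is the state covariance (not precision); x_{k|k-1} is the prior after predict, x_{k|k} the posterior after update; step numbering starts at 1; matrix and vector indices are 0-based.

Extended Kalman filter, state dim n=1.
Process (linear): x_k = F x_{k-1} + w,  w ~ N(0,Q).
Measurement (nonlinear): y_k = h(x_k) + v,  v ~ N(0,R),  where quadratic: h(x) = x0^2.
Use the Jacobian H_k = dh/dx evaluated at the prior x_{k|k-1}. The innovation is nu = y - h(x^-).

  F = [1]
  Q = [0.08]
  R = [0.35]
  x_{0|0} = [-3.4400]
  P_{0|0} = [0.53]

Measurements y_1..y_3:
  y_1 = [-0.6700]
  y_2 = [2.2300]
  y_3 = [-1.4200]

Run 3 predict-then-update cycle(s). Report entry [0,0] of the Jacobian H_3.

H_jac[0,0] = -3.0785

step 1: x^-=[-3.4400]  P^-=[0.6100]  H_jac=[-6.8800]  S=[29.2240]  K=[-0.1436]  nu=[-12.5036]  x^+=[-1.6444]  P^+=[0.0073]
step 2: x^-=[-1.6444]  P^-=[0.0873]  H_jac=[-3.2888]  S=[1.2943]  K=[-0.2218]  nu=[-0.4740]  x^+=[-1.5392]  P^+=[0.0236]
step 3: x^-=[-1.5392]  P^-=[0.1036]  H_jac=[-3.0785]  S=[1.3319]  K=[-0.2395]  nu=[-3.7892]  x^+=[-0.6318]  P^+=[0.0272]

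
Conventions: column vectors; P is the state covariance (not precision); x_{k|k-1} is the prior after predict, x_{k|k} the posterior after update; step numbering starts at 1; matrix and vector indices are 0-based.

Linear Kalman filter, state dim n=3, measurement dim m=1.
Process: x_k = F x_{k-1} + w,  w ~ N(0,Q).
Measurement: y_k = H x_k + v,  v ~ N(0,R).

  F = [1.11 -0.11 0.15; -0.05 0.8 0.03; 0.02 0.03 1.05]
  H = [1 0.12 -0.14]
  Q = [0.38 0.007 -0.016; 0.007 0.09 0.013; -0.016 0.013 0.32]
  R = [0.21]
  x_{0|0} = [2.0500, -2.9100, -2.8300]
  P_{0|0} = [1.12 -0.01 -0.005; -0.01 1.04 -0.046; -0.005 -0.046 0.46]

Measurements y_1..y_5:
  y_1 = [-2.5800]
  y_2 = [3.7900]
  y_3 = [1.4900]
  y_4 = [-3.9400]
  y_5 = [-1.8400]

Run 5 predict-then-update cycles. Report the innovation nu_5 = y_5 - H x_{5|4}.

step 1: x^-=[2.1711, -2.5154, -3.0178]  P^-=[1.7852 -0.1590 0.0768; -0.1590 0.7574 0.0128; 0.0768 0.0128 0.8254]  S=[1.9622]  K=[0.8946; -0.0356; -0.0190]  nu=[-4.8717]  x^+=[-2.1872, -2.3418, -2.9255]  P^+=[0.2149 -0.0965 0.1101; -0.0965 0.7549 0.0114; 0.1101 0.0114 0.8247]
step 2: x^-=[-2.6090, -1.8518, -3.1857]  P^-=[0.7323 -0.1497 0.2406; -0.1497 0.5824 0.0594; 0.2406 0.0594 1.2352]  S=[0.8696]  K=[0.7827; -0.1013; 0.0860]  nu=[6.1752]  x^+=[2.2243, -2.4774, -2.6549]  P^+=[0.1995 -0.0807 0.1821; -0.0807 0.5734 0.0670; 0.1821 0.0670 1.2288]
step 3: x^-=[2.3433, -2.1728, -2.8175]  P^-=[0.7386 -0.1086 0.3829; -0.1086 0.4677 0.1110; 0.3829 0.1110 1.6871]  S=[0.8514]  K=[0.7892; -0.0799; 0.1879]  nu=[-0.9870]  x^+=[1.5643, -2.0940, -3.0029]  P^+=[0.2083 -0.0549 0.2566; -0.0549 0.4623 0.1237; 0.2566 0.1237 1.6571]
step 4: x^-=[1.5163, -1.8435, -3.1846]  P^-=[0.7742 -0.0658 0.5325; -0.0658 0.3974 0.1660; 0.5325 0.1660 2.1659]  S=[0.8620]  K=[0.8026; -0.0480; 0.2891]  nu=[-5.6809]  x^+=[-3.0432, -1.5709, -4.8268]  P^+=[0.2190 -0.0326 0.3325; -0.0326 0.3955 0.1780; 0.3325 0.1780 2.0939]
step 5: x^-=[-3.9292, -1.2494, -5.1762]  P^-=[0.8145 -0.0303 0.6851; -0.0303 0.3557 0.2202; 0.6851 0.2202 2.6541]  S=[0.8752]  K=[0.8170; -0.0211; 0.3884]  nu=[1.5144]  x^+=[-2.6919, -1.2813, -4.5879]  P^+=[0.2304 -0.0152 0.4074; -0.0152 0.3553 0.2273; 0.4074 0.2273 2.5221]

innov = [1.5144]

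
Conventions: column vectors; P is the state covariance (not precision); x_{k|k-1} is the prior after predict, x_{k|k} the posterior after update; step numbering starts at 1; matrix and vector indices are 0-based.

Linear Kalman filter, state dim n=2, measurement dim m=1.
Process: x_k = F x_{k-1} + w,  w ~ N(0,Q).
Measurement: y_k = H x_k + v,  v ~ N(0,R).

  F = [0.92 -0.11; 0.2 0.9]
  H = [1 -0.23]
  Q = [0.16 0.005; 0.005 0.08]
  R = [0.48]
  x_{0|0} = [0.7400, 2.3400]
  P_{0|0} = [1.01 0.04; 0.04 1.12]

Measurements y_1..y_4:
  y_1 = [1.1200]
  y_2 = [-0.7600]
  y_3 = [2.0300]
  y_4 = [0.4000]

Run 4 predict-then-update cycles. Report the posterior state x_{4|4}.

step 1: x^-=[0.4234, 2.2540]  P^-=[1.0203 0.1122; 0.1122 1.0420]  S=[1.5038]  K=[0.6613; -0.0848]  nu=[1.2150]  x^+=[1.2269, 2.1510]  P^+=[0.3626 0.1965; 0.1965 1.0312]
step 2: x^-=[0.8922, 2.1813]  P^-=[0.4396 0.1280; 0.1280 1.0005]  S=[0.9137]  K=[0.4489; -0.1118]  nu=[-1.1505]  x^+=[0.3757, 2.3099]  P^+=[0.2555 0.1738; 0.1738 0.9891]
step 3: x^-=[0.0915, 2.1540]  P^-=[0.3530 0.0942; 0.0942 0.9540]  S=[0.8401]  K=[0.3944; -0.1490]  nu=[2.4339]  x^+=[1.0514, 1.7913]  P^+=[0.2223 0.1436; 0.1436 0.9353]
step 4: x^-=[0.7703, 1.8225]  P^-=[0.3304 0.0690; 0.0690 0.8982]  S=[0.8262]  K=[0.3807; -0.1665]  nu=[0.0489]  x^+=[0.7889, 1.8143]  P^+=[0.2107 0.1214; 0.1214 0.8753]

x_post = [0.7889, 1.8143]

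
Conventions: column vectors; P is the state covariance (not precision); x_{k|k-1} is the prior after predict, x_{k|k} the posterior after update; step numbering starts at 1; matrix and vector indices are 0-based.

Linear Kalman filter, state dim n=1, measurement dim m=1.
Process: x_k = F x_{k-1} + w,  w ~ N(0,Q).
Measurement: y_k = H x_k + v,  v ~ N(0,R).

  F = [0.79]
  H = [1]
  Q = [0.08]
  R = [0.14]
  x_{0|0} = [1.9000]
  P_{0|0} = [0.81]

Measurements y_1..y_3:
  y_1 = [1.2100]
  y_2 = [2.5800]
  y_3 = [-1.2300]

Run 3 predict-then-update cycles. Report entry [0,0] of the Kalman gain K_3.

K[0,0] = 0.4722

step 1: x^-=[1.5010]  P^-=[0.5855]  S=[0.7255]  K=[0.8070]  nu=[-0.2910]  x^+=[1.2662]  P^+=[0.1130]
step 2: x^-=[1.0003]  P^-=[0.1505]  S=[0.2905]  K=[0.5181]  nu=[1.5797]  x^+=[1.8187]  P^+=[0.0725]
step 3: x^-=[1.4368]  P^-=[0.1253]  S=[0.2653]  K=[0.4722]  nu=[-2.6668]  x^+=[0.1774]  P^+=[0.0661]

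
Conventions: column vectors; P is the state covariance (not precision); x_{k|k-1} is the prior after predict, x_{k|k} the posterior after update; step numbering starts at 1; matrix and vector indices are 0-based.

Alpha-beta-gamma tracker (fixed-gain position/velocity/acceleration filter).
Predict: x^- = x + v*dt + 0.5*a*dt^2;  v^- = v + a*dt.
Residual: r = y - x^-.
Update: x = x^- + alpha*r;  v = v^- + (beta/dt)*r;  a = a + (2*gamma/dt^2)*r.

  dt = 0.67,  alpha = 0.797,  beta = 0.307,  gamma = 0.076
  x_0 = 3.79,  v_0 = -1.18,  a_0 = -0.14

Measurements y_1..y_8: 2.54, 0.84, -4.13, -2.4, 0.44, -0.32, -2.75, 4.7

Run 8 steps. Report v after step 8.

step 1: x_pred=2.9680  r=-0.4280  x^+=2.6269  v^+=-1.4699  a^+=-0.2849
step 2: x_pred=1.5781  r=-0.7381  x^+=0.9898  v^+=-1.9990  a^+=-0.5348
step 3: x_pred=-0.4695  r=-3.6605  x^+=-3.3869  v^+=-4.0346  a^+=-1.7743
step 4: x_pred=-6.4883  r=4.0883  x^+=-3.2299  v^+=-3.3501  a^+=-0.3900
step 5: x_pred=-5.5620  r=6.0020  x^+=-0.7784  v^+=-0.8612  a^+=1.6424
step 6: x_pred=-0.9868  r=0.6668  x^+=-0.4554  v^+=0.5447  a^+=1.8681
step 7: x_pred=0.3289  r=-3.0789  x^+=-2.1250  v^+=0.3856  a^+=0.8256
step 8: x_pred=-1.6813  r=6.3813  x^+=3.4046  v^+=3.8627  a^+=2.9863

v_post = 3.8627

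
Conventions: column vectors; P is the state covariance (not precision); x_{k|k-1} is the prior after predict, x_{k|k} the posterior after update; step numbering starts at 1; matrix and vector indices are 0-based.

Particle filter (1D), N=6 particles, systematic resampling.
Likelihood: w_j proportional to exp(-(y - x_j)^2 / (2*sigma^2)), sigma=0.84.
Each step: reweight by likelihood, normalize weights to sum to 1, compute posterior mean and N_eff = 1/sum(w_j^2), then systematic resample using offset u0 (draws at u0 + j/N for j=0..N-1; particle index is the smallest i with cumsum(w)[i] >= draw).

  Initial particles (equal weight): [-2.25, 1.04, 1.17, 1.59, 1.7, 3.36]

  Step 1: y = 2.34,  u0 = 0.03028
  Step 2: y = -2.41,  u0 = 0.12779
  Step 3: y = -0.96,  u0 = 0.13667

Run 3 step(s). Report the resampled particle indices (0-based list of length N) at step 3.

step 1: w=[0.0000, 0.1171, 0.1470, 0.2603, 0.2901, 0.1855]  mean=1.8242  Neff=4.5117  idx=[1, 2, 3, 4, 4, 5]
step 2: w=[0.6111, 0.3198, 0.0335, 0.0178, 0.0178, 0.0000]  mean=1.1235  Neff=2.0944  idx=[0, 0, 0, 1, 1, 2]
step 3: w=[0.2204, 0.2204, 0.2204, 0.1507, 0.1507, 0.0374]  mean=1.0998  Neff=5.1934  idx=[0, 1, 2, 2, 3, 5]

resampled_idx = [0, 1, 2, 2, 3, 5]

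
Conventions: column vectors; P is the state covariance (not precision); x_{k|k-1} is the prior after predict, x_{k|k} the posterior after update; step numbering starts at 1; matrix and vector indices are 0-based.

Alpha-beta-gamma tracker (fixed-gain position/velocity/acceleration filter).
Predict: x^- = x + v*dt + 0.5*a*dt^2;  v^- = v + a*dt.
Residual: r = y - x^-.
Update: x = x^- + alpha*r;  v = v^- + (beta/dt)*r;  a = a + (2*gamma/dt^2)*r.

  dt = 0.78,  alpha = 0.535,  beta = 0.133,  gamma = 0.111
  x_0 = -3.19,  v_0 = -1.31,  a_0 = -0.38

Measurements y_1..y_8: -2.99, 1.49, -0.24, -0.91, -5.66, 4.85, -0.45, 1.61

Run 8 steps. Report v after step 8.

v_post = 0.0141

step 1: x_pred=-4.3274  r=1.3374  x^+=-3.6119  v^+=-1.3784  a^+=0.1080
step 2: x_pred=-4.6542  r=6.1442  x^+=-1.3670  v^+=-0.2465  a^+=2.3500
step 3: x_pred=-0.8444  r=0.6044  x^+=-0.5211  v^+=1.6896  a^+=2.5705
step 4: x_pred=1.5788  r=-2.4888  x^+=0.2473  v^+=3.2702  a^+=1.6624
step 5: x_pred=3.3037  r=-8.9637  x^+=-1.4919  v^+=3.0384  a^+=-1.6084
step 6: x_pred=0.3888  r=4.4612  x^+=2.7755  v^+=2.5445  a^+=0.0194
step 7: x_pred=4.7662  r=-5.2162  x^+=1.9755  v^+=1.6703  a^+=-1.8839
step 8: x_pred=2.7053  r=-1.0953  x^+=2.1193  v^+=0.0141  a^+=-2.2836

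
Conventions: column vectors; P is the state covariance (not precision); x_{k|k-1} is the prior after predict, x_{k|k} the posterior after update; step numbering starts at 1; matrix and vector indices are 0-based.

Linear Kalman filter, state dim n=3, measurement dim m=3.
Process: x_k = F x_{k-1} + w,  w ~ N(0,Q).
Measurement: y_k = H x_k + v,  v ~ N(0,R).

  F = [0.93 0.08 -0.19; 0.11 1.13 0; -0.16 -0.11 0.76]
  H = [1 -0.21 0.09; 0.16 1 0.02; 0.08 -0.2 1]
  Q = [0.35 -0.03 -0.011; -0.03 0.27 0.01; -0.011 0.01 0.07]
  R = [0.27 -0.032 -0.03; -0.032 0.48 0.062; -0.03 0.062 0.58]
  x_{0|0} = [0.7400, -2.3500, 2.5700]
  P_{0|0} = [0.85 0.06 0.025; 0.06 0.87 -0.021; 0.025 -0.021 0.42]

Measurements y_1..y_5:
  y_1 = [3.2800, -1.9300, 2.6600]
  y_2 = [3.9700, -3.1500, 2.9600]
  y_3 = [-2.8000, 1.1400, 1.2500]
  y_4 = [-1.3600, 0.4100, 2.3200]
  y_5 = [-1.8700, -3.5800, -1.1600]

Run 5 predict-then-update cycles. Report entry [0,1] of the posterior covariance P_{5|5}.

step 1: x^-=[0.0119, -2.5741, 2.0933]  P^-=[1.1066 0.2032 -0.1960; 0.2032 1.4061 -0.1406; -0.1960 -0.1406 0.3444]  S=[1.3261 0.0279 -0.0608; 0.0279 1.9727 -0.3601; -0.0608 -0.3601 1.0061]  K=[0.7836 0.1727 -0.0380; -0.1010 0.7003 -0.1585; -0.0860 -0.0200 0.3423]  nu=[2.5391, 0.6003, 0.0509]  x^+=[2.1034, -2.4183, 1.8803]  P^+=[0.2161 0.0219 -0.0478; 0.0219 0.3257 0.0179; -0.0478 0.0179 0.2073]
step 2: x^-=[1.4054, -2.5013, 1.3585]  P^-=[0.5660 0.0419 -0.1122; 0.0419 0.6939 -0.0271; -0.1122 -0.0271 0.2086]  S=[0.8316 -0.0525 -0.0527; -0.0525 1.2001 -0.1085; -0.0527 -0.1085 0.8115]  K=[0.6645 0.1347 -0.0316; -0.1003 0.5671 -0.1310; -0.0910 -0.0160 0.2446]  nu=[1.9170, -0.9008, 0.9888]  x^+=[2.5266, -3.3340, 1.4403]  P^+=[0.1826 0.0131 -0.0419; 0.0131 0.2649 0.0141; -0.0419 0.0141 0.1498]
step 3: x^-=[1.8094, -3.4895, 1.0571]  P^-=[0.5313 0.0243 -0.0934; 0.0243 0.6138 -0.0200; -0.0934 -0.0200 0.1727]  S=[0.8035 -0.0570 -0.0409; -0.0570 1.1138 -0.0844; -0.0409 -0.0844 0.7729]  K=[0.6523 0.1281 -0.0236; -0.1007 0.5393 -0.1287; -0.0820 -0.0164 0.2128]  nu=[-5.4373, 4.3188, -0.6497]  x^+=[-1.1690, -0.5293, 1.2937]  P^+=[0.1785 0.0113 -0.0373; 0.0113 0.2521 0.0113; -0.0373 0.0113 0.1301]
step 4: x^-=[-1.3753, -0.7267, 1.2285]  P^-=[0.5252 0.0214 -0.0865; 0.0214 0.5968 -0.0200; -0.0865 -0.0200 0.1604]  S=[0.7990 -0.0570 -0.0356; -0.0570 1.0958 -0.0803; -0.0356 -0.0803 0.7611]  K=[0.6501 0.1270 -0.0202; -0.1001 0.5327 -0.1294; -0.0771 -0.0172 0.2015]  nu=[-0.2479, 1.3322, 1.0562]  x^+=[-1.3886, -0.1289, 1.4374]  P^+=[0.1776 0.0112 -0.0353; 0.0112 0.2489 0.0099; -0.0353 0.0099 0.1229]
step 5: x^-=[-1.5748, -0.2984, 1.3288]  P^-=[0.5235 0.0211 -0.0839; 0.0211 0.5927 -0.0207; -0.0839 -0.0207 0.1559]  S=[0.7977 -0.0567 -0.0335; -0.0567 1.0916 -0.0799; -0.0335 -0.0799 0.7571]  K=[0.6494 0.1269 -0.0189; -0.0996 0.5310 -0.1301; -0.0751 -0.0179 0.1973]  nu=[-0.4775, -3.0562, -2.4225]  x^+=[-2.2269, -1.5587, 0.9413]  P^+=[0.1773 0.0113 -0.0345; 0.0113 0.2480 0.0092; -0.0345 0.0092 0.1202]

P_post[0,1] = 0.0113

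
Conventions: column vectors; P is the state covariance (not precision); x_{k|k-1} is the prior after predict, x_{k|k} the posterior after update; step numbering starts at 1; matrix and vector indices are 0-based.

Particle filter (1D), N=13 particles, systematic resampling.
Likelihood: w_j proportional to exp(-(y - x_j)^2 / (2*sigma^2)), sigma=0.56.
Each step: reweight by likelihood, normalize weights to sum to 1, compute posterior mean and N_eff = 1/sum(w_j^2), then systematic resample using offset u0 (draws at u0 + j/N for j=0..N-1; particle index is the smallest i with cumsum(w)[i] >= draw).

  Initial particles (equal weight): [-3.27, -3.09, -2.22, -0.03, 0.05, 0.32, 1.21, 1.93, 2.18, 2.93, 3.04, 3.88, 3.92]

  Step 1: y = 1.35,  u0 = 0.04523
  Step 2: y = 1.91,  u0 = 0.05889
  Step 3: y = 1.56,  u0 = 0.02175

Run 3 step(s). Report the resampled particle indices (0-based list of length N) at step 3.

resampled_idx = [0, 1, 2, 2, 3, 4, 5, 6, 7, 8, 9, 10, 12]

step 1: w=[0.0000, 0.0000, 0.0000, 0.0217, 0.0305, 0.0831, 0.4373, 0.2639, 0.1504, 0.0084, 0.0047, 0.0000, 0.0000]  mean=1.4329  Neff=3.4265  idx=[4, 5, 6, 6, 6, 6, 6, 7, 7, 7, 7, 8, 8]
step 2: w=[0.0005, 0.0022, 0.0566, 0.0566, 0.0566, 0.0566, 0.0566, 0.1235, 0.1235, 0.1235, 0.1235, 0.1101, 0.1101]  mean=1.7768  Neff=9.8712  idx=[2, 4, 5, 7, 7, 8, 8, 9, 10, 10, 11, 12, 12]
step 3: w=[0.0846, 0.0846, 0.0846, 0.0827, 0.0827, 0.0827, 0.0827, 0.0827, 0.0827, 0.0827, 0.0557, 0.0557, 0.0557]  mean=1.7890  Neff=12.7095  idx=[0, 1, 2, 2, 3, 4, 5, 6, 7, 8, 9, 10, 12]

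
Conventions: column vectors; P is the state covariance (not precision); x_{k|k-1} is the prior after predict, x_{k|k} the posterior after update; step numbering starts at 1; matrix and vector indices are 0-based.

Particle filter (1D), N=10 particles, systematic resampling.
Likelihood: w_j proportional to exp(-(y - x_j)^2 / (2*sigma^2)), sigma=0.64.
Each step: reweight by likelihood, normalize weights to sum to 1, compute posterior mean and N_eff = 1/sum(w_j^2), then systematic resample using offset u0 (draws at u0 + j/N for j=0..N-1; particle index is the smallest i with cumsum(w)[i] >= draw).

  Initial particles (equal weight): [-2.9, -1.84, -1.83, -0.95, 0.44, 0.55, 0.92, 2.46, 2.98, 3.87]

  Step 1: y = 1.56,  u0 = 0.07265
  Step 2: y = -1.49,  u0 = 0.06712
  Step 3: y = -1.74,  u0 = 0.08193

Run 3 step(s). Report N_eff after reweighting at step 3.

step 1: w=[0.0000, 0.0000, 0.0000, 0.0003, 0.1378, 0.1834, 0.3863, 0.2370, 0.0543, 0.0009]  mean=1.2652  Neff=3.8320  idx=[4, 5, 5, 6, 6, 6, 6, 7, 7, 8]
step 2: w=[0.4019, 0.2358, 0.2358, 0.0316, 0.0316, 0.0316, 0.0316, 0.0000, 0.0000, 0.0000]  mean=0.5526  Neff=3.6132  idx=[0, 0, 0, 0, 1, 1, 2, 2, 2, 5]
step 3: w=[0.1470, 0.1470, 0.1470, 0.1470, 0.0807, 0.0807, 0.0807, 0.0807, 0.0807, 0.0086]  mean=0.4885  Neff=8.3991  idx=[0, 1, 1, 2, 3, 3, 5, 6, 7, 8]

N_eff = 8.3991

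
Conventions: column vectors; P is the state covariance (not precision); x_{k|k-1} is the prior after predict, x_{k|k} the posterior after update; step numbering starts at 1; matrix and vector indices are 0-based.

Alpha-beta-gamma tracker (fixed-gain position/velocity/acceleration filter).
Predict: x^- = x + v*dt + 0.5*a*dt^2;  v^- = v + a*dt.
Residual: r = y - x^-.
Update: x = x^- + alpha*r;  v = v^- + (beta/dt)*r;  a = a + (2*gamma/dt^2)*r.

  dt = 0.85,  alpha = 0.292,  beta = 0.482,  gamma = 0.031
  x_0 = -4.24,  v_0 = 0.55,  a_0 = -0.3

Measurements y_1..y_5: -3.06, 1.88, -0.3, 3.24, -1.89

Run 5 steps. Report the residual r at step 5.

step 1: x_pred=-3.8809  r=0.8209  x^+=-3.6412  v^+=0.7605  a^+=-0.2296
step 2: x_pred=-3.0777  r=4.9577  x^+=-1.6300  v^+=3.3767  a^+=0.1959
step 3: x_pred=1.3109  r=-1.6109  x^+=0.8405  v^+=2.6297  a^+=0.0576
step 4: x_pred=3.0966  r=0.1434  x^+=3.1385  v^+=2.7600  a^+=0.0700
step 5: x_pred=5.5097  r=-7.3997  x^+=3.3490  v^+=-1.3766  a^+=-0.5650

resid = -7.3997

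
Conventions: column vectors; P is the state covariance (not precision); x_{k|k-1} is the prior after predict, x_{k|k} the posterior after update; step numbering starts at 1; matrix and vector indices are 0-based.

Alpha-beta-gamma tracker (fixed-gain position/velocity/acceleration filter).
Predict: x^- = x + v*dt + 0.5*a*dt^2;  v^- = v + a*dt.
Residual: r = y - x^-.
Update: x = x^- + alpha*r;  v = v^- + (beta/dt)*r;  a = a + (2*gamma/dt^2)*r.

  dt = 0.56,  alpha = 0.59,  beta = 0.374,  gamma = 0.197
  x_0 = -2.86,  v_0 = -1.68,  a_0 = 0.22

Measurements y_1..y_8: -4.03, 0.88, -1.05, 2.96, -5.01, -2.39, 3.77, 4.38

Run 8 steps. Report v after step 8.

v_post = -0.4476

step 1: x_pred=-3.7663  r=-0.2637  x^+=-3.9219  v^+=-1.7329  a^+=-0.1113
step 2: x_pred=-4.9098  r=5.7898  x^+=-1.4938  v^+=2.0715  a^+=7.1628
step 3: x_pred=0.7894  r=-1.8394  x^+=-0.2959  v^+=4.8542  a^+=4.8519
step 4: x_pred=3.1833  r=-0.2233  x^+=3.0516  v^+=7.4222  a^+=4.5713
step 5: x_pred=7.9248  r=-12.9348  x^+=0.2933  v^+=1.3436  a^+=-11.6796
step 6: x_pred=-0.7857  r=-1.6043  x^+=-1.7322  v^+=-6.2684  a^+=-13.6952
step 7: x_pred=-7.3900  r=11.1600  x^+=-0.8056  v^+=-6.4845  a^+=0.3260
step 8: x_pred=-4.3858  r=8.7658  x^+=0.7860  v^+=-0.4476  a^+=11.3391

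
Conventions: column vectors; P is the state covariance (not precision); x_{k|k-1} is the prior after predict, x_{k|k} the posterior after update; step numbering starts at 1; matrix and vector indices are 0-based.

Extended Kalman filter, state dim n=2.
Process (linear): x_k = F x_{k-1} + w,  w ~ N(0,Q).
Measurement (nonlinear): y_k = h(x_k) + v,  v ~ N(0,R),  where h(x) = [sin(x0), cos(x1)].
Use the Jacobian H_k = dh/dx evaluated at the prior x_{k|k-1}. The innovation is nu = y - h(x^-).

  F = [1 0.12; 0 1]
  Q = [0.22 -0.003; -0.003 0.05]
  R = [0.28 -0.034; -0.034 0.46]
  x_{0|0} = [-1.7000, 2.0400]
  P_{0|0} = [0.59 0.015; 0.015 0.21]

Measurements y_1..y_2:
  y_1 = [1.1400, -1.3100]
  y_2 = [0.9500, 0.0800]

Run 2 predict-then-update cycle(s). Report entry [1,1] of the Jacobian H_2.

H_jac[1,1] = -0.7626

step 1: x^-=[-1.4552, 2.0400]  P^-=[0.8166 0.0372; 0.0372 0.2600]  H_jac=[0.1153 0.0000; 0.0000 -0.8919]  S=[0.2909 -0.0378; -0.0378 0.6668]  K=[0.3197 -0.0316; -0.0307 -0.3495]  nu=[2.1333, -0.8578]  x^+=[-0.7460, 2.2743]  P^+=[0.7855 0.0285; 0.0285 0.1791]
step 2: x^-=[-0.4731, 2.2743]  P^-=[1.0149 0.0470; 0.0470 0.2291]  H_jac=[0.8902 0.0000; 0.0000 -0.7626]  S=[1.0842 -0.0659; -0.0659 0.5932]  K=[0.8352 0.0324; 0.0208 -0.2922]  nu=[1.4057, 0.7269]  x^+=[0.7245, 2.0912]  P^+=[0.2615 0.0177; 0.0177 0.1772]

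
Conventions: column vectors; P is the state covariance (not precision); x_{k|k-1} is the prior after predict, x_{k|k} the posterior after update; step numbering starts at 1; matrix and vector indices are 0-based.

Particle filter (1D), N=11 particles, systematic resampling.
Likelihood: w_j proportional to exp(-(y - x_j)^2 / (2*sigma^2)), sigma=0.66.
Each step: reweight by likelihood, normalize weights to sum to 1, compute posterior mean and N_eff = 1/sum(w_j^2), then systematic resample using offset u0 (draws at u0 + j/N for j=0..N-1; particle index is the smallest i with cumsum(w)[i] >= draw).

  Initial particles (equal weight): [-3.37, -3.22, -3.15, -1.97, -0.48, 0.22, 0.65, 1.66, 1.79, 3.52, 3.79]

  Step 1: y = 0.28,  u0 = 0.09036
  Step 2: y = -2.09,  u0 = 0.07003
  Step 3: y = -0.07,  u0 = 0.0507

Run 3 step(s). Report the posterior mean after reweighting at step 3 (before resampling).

step 1: w=[0.0000, 0.0000, 0.0000, 0.0012, 0.2018, 0.3899, 0.3346, 0.0440, 0.0286, 0.0000, 0.0000]  mean=0.3283  Neff=3.2527  idx=[4, 4, 5, 5, 5, 5, 6, 6, 6, 6, 8]
step 2: w=[0.4575, 0.4575, 0.0196, 0.0196, 0.0196, 0.0196, 0.0016, 0.0016, 0.0016, 0.0016, 0.0000]  mean=-0.4178  Neff=2.3797  idx=[0, 0, 0, 0, 0, 1, 1, 1, 1, 1, 5]
step 3: w=[0.0901, 0.0901, 0.0901, 0.0901, 0.0901, 0.0901, 0.0901, 0.0901, 0.0901, 0.0901, 0.0992]  mean=-0.4106  Neff=10.9909  idx=[0, 1, 2, 3, 4, 5, 6, 7, 8, 9, 10]

post_mean = -0.4106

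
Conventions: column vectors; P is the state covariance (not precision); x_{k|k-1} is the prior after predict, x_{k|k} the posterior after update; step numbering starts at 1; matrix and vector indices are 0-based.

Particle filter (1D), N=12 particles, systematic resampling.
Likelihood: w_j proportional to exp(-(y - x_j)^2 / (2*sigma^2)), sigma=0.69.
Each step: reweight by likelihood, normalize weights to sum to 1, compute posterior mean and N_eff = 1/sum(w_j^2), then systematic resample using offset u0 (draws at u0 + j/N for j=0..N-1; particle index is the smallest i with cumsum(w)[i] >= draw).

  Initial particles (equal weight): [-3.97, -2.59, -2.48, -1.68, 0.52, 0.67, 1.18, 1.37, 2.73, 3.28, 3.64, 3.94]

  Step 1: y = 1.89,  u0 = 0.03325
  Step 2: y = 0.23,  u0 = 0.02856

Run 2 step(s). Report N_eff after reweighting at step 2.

N_eff = 6.9314

step 1: w=[0.0000, 0.0000, 0.0000, 0.0000, 0.0593, 0.0891, 0.2505, 0.3202, 0.2027, 0.0559, 0.0171, 0.0052]  mean=1.6442  Neff=4.5185  idx=[4, 5, 6, 6, 6, 7, 7, 7, 7, 8, 8, 9]
step 2: w=[0.2336, 0.2082, 0.0989, 0.0989, 0.0989, 0.0652, 0.0652, 0.0652, 0.0652, 0.0004, 0.0004, 0.0000]  mean=0.9703  Neff=6.9314  idx=[0, 0, 0, 1, 1, 2, 2, 3, 4, 5, 6, 8]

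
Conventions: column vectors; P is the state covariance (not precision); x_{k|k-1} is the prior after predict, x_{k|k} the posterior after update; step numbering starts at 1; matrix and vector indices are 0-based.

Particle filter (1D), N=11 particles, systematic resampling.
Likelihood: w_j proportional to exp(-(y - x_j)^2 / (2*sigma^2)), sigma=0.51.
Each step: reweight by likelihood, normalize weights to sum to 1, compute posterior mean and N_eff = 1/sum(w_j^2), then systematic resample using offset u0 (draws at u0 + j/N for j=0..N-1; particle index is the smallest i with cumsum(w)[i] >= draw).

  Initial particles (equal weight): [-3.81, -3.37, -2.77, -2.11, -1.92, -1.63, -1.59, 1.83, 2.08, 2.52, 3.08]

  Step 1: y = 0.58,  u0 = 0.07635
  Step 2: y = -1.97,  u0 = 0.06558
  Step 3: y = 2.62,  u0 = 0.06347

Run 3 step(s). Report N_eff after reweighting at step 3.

N_eff = 11.0000

step 1: w=[0.0000, 0.0000, 0.0000, 0.0000, 0.0001, 0.0013, 0.0018, 0.7779, 0.2075, 0.0113, 0.0001]  mean=1.8786  Neff=1.5426  idx=[7, 7, 7, 7, 7, 7, 7, 7, 8, 8, 8]
step 2: w=[0.1239, 0.1239, 0.1239, 0.1239, 0.1239, 0.1239, 0.1239, 0.1239, 0.0028, 0.0028, 0.0028]  mean=1.8321  Neff=8.1369  idx=[0, 1, 1, 2, 3, 4, 4, 5, 6, 7, 7]
step 3: w=[0.0909, 0.0909, 0.0909, 0.0909, 0.0909, 0.0909, 0.0909, 0.0909, 0.0909, 0.0909, 0.0909]  mean=1.8300  Neff=11.0000  idx=[0, 1, 2, 3, 4, 5, 6, 7, 8, 9, 10]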